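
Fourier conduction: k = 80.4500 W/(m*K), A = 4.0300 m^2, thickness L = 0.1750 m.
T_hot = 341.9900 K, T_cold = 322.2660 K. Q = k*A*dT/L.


dT = 19.7240 K
Q = 80.4500 * 4.0300 * 19.7240 / 0.1750 = 36541.6404 W

36541.6404 W


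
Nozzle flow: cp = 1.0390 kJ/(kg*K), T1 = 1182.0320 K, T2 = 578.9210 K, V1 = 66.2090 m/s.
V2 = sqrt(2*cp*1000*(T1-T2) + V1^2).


dT = 603.1110 K
2*cp*1000*dT = 1253264.6580
V1^2 = 4383.6317
V2 = sqrt(1257648.2897) = 1121.4492 m/s

1121.4492 m/s


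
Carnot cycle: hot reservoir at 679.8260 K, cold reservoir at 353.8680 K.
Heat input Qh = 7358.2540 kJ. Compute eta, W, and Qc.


eta = 1 - 353.8680/679.8260 = 0.4795
W = 0.4795 * 7358.2540 = 3528.0818 kJ
Qc = 7358.2540 - 3528.0818 = 3830.1722 kJ

eta = 47.9473%, W = 3528.0818 kJ, Qc = 3830.1722 kJ


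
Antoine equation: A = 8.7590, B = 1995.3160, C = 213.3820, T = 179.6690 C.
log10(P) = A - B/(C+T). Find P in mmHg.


C+T = 393.0510
B/(C+T) = 5.0765
log10(P) = 8.7590 - 5.0765 = 3.6825
P = 10^3.6825 = 4814.1413 mmHg

4814.1413 mmHg


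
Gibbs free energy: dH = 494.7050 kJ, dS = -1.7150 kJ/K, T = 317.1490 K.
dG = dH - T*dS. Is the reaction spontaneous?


T*dS = 317.1490 * -1.7150 = -543.9105 kJ
dG = 494.7050 + 543.9105 = 1038.6155 kJ (non-spontaneous)

dG = 1038.6155 kJ, non-spontaneous


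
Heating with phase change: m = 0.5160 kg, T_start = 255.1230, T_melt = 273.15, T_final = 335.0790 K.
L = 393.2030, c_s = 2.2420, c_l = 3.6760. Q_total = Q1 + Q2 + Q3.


Q1 (sensible, solid) = 0.5160 * 2.2420 * 18.0270 = 20.8549 kJ
Q2 (latent) = 0.5160 * 393.2030 = 202.8927 kJ
Q3 (sensible, liquid) = 0.5160 * 3.6760 * 61.9290 = 117.4679 kJ
Q_total = 341.2156 kJ

341.2156 kJ


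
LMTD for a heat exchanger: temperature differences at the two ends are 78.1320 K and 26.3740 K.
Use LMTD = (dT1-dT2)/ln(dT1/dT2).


dT1/dT2 = 2.9625
ln(dT1/dT2) = 1.0860
LMTD = 51.7580 / 1.0860 = 47.6584 K

47.6584 K


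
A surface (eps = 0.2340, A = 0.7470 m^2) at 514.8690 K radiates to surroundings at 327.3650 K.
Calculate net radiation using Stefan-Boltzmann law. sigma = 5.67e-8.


T^4 = 7.0273e+10
Tsurr^4 = 1.1485e+10
Q = 0.2340 * 5.67e-8 * 0.7470 * 5.8788e+10 = 582.6487 W

582.6487 W


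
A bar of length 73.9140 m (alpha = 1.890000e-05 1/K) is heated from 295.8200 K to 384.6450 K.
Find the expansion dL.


dT = 88.8250 K
dL = 1.890000e-05 * 73.9140 * 88.8250 = 0.124086 m
L_final = 74.038086 m

dL = 0.124086 m


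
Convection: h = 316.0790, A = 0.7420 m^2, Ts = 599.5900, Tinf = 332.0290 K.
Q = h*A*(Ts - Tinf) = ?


dT = 267.5610 K
Q = 316.0790 * 0.7420 * 267.5610 = 62751.2467 W

62751.2467 W


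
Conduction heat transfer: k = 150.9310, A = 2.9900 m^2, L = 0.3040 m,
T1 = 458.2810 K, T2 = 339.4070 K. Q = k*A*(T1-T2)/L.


dT = 118.8740 K
Q = 150.9310 * 2.9900 * 118.8740 / 0.3040 = 176466.7676 W

176466.7676 W


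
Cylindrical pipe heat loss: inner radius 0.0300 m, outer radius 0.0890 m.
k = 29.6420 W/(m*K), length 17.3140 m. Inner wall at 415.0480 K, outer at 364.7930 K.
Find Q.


dT = 50.2550 K
ln(ro/ri) = 1.0874
Q = 2*pi*29.6420*17.3140*50.2550 / 1.0874 = 149025.0108 W

149025.0108 W


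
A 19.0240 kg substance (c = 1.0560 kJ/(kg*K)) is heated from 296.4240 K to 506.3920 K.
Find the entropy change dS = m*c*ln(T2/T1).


T2/T1 = 1.7083
ln(T2/T1) = 0.5355
dS = 19.0240 * 1.0560 * 0.5355 = 10.7582 kJ/K

10.7582 kJ/K


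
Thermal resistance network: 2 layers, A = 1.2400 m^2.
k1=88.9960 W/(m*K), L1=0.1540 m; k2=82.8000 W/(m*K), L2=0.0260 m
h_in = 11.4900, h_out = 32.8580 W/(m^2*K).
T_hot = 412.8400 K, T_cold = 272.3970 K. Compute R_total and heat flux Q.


R_conv_in = 1/(11.4900*1.2400) = 0.0702
R_1 = 0.1540/(88.9960*1.2400) = 0.0014
R_2 = 0.0260/(82.8000*1.2400) = 0.0003
R_conv_out = 1/(32.8580*1.2400) = 0.0245
R_total = 0.0964 K/W
Q = 140.4430 / 0.0964 = 1457.1870 W

R_total = 0.0964 K/W, Q = 1457.1870 W


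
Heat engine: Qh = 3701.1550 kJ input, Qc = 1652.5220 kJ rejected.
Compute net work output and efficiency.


W = 3701.1550 - 1652.5220 = 2048.6330 kJ
eta = 2048.6330 / 3701.1550 = 0.5535 = 55.3512%

W = 2048.6330 kJ, eta = 55.3512%


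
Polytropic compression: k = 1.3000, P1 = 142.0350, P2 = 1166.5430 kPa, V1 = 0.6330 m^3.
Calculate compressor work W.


(k-1)/k = 0.2308
(P2/P1)^exp = 1.6257
W = 4.3333 * 142.0350 * 0.6330 * (1.6257 - 1) = 243.7729 kJ

243.7729 kJ


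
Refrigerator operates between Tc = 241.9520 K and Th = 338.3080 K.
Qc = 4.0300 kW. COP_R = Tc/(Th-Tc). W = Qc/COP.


COP = 241.9520 / 96.3560 = 2.5110
W = 4.0300 / 2.5110 = 1.6049 kW

COP = 2.5110, W = 1.6049 kW


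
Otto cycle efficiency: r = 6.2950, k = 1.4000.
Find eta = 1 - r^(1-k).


r^(k-1) = 2.0874
eta = 1 - 1/2.0874 = 0.5209 = 52.0927%

52.0927%


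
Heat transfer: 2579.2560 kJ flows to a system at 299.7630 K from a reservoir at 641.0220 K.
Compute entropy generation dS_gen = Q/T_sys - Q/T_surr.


dS_sys = 2579.2560/299.7630 = 8.6043 kJ/K
dS_surr = -2579.2560/641.0220 = -4.0237 kJ/K
dS_gen = 8.6043 - 4.0237 = 4.5807 kJ/K (irreversible)

dS_gen = 4.5807 kJ/K, irreversible


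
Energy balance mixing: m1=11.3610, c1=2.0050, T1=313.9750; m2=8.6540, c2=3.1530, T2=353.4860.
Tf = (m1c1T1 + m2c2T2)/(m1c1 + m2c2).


num = 16797.2162
den = 50.0649
Tf = 335.5091 K

335.5091 K


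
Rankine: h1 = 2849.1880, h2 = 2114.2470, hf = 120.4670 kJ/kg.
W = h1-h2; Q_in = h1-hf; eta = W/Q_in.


W = 734.9410 kJ/kg
Q_in = 2728.7210 kJ/kg
eta = 0.2693 = 26.9335%

eta = 26.9335%


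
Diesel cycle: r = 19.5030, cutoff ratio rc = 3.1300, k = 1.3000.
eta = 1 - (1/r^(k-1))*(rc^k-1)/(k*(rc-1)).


r^(k-1) = 2.4380
rc^k = 4.4077
eta = 0.4952 = 49.5220%

49.5220%


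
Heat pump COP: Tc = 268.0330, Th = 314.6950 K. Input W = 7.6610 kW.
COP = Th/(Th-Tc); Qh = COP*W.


COP = 314.6950 / 46.6620 = 6.7441
Qh = 6.7441 * 7.6610 = 51.6668 kW

COP = 6.7441, Qh = 51.6668 kW


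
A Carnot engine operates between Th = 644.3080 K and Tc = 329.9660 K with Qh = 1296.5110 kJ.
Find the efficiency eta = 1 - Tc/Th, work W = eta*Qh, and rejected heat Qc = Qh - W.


eta = 1 - 329.9660/644.3080 = 0.4879
W = 0.4879 * 1296.5110 = 632.5358 kJ
Qc = 1296.5110 - 632.5358 = 663.9752 kJ

eta = 48.7875%, W = 632.5358 kJ, Qc = 663.9752 kJ


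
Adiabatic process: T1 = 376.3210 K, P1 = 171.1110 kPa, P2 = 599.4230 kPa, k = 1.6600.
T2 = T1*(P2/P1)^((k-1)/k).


(k-1)/k = 0.3976
(P2/P1)^exp = 1.6462
T2 = 376.3210 * 1.6462 = 619.4820 K

619.4820 K


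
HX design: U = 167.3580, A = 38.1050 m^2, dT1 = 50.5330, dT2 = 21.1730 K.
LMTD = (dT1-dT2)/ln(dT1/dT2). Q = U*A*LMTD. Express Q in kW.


LMTD = 33.7510 K
Q = 167.3580 * 38.1050 * 33.7510 = 215236.1732 W = 215.2362 kW

215.2362 kW


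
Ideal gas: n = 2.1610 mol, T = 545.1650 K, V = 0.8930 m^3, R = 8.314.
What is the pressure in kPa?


P = nRT/V = 2.1610 * 8.314 * 545.1650 / 0.8930
= 9794.7364 / 0.8930 = 10968.3498 Pa = 10.9683 kPa

10.9683 kPa


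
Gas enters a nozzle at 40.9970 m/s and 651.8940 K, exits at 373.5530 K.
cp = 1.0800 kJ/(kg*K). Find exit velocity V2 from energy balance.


dT = 278.3410 K
2*cp*1000*dT = 601216.5600
V1^2 = 1680.7540
V2 = sqrt(602897.3140) = 776.4646 m/s

776.4646 m/s


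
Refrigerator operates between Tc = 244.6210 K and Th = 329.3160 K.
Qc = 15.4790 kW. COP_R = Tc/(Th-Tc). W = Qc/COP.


COP = 244.6210 / 84.6950 = 2.8883
W = 15.4790 / 2.8883 = 5.3593 kW

COP = 2.8883, W = 5.3593 kW


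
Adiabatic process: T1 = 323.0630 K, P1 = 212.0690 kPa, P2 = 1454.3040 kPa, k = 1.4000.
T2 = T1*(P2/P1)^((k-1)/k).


(k-1)/k = 0.2857
(P2/P1)^exp = 1.7334
T2 = 323.0630 * 1.7334 = 560.0093 K

560.0093 K


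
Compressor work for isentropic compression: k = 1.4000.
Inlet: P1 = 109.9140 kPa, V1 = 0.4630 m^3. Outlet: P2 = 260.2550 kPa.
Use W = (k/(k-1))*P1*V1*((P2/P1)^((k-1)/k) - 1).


(k-1)/k = 0.2857
(P2/P1)^exp = 1.2793
W = 3.5000 * 109.9140 * 0.4630 * (1.2793 - 1) = 49.7391 kJ

49.7391 kJ


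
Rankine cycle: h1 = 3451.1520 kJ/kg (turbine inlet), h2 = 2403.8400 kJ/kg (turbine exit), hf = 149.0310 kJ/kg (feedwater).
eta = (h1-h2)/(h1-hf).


W = 1047.3120 kJ/kg
Q_in = 3302.1210 kJ/kg
eta = 0.3172 = 31.7163%

eta = 31.7163%


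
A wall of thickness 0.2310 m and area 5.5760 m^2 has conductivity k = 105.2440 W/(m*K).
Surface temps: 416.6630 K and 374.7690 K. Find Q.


dT = 41.8940 K
Q = 105.2440 * 5.5760 * 41.8940 / 0.2310 = 106428.9946 W

106428.9946 W


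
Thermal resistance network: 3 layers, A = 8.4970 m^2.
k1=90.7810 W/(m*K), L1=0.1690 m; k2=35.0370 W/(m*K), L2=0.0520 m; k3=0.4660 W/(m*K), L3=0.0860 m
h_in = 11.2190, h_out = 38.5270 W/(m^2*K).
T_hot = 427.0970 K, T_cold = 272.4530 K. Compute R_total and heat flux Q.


R_conv_in = 1/(11.2190*8.4970) = 0.0105
R_1 = 0.1690/(90.7810*8.4970) = 0.0002
R_2 = 0.0520/(35.0370*8.4970) = 0.0002
R_3 = 0.0860/(0.4660*8.4970) = 0.0217
R_conv_out = 1/(38.5270*8.4970) = 0.0031
R_total = 0.0357 K/W
Q = 154.6440 / 0.0357 = 4336.8751 W

R_total = 0.0357 K/W, Q = 4336.8751 W


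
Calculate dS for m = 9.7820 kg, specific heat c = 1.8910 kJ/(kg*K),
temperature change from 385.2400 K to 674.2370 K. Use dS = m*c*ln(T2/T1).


T2/T1 = 1.7502
ln(T2/T1) = 0.5597
dS = 9.7820 * 1.8910 * 0.5597 = 10.3535 kJ/K

10.3535 kJ/K


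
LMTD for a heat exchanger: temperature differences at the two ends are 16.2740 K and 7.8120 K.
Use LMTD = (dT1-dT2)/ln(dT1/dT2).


dT1/dT2 = 2.0832
ln(dT1/dT2) = 0.7339
LMTD = 8.4620 / 0.7339 = 11.5301 K

11.5301 K


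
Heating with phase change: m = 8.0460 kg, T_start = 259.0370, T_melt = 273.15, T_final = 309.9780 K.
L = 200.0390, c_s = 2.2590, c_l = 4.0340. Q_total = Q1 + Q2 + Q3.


Q1 (sensible, solid) = 8.0460 * 2.2590 * 14.1130 = 256.5167 kJ
Q2 (latent) = 8.0460 * 200.0390 = 1609.5138 kJ
Q3 (sensible, liquid) = 8.0460 * 4.0340 * 36.8280 = 1195.3472 kJ
Q_total = 3061.3776 kJ

3061.3776 kJ


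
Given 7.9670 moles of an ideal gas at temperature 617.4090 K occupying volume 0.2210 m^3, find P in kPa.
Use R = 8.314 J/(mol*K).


P = nRT/V = 7.9670 * 8.314 * 617.4090 / 0.2210
= 40895.7138 / 0.2210 = 185048.4789 Pa = 185.0485 kPa

185.0485 kPa


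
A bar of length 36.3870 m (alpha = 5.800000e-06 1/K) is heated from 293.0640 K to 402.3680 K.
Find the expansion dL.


dT = 109.3040 K
dL = 5.800000e-06 * 36.3870 * 109.3040 = 0.023068 m
L_final = 36.410068 m

dL = 0.023068 m


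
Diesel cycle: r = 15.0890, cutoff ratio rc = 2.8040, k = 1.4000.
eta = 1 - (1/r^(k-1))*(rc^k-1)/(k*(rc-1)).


r^(k-1) = 2.9612
rc^k = 4.2353
eta = 0.5674 = 56.7394%

56.7394%


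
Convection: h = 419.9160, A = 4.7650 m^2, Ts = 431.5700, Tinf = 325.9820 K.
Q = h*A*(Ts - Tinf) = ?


dT = 105.5880 K
Q = 419.9160 * 4.7650 * 105.5880 = 211271.0017 W

211271.0017 W


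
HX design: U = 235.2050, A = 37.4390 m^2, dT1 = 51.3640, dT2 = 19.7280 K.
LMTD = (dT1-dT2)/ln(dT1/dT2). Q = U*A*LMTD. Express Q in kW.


LMTD = 33.0610 K
Q = 235.2050 * 37.4390 * 33.0610 = 291129.6521 W = 291.1297 kW

291.1297 kW


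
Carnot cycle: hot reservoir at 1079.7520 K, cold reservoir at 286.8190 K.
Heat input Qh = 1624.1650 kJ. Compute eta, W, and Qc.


eta = 1 - 286.8190/1079.7520 = 0.7344
W = 0.7344 * 1624.1650 = 1192.7313 kJ
Qc = 1624.1650 - 1192.7313 = 431.4337 kJ

eta = 73.4366%, W = 1192.7313 kJ, Qc = 431.4337 kJ


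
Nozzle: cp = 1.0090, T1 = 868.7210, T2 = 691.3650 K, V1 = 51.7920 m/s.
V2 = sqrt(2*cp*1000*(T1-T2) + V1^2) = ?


dT = 177.3560 K
2*cp*1000*dT = 357904.4080
V1^2 = 2682.4113
V2 = sqrt(360586.8193) = 600.4888 m/s

600.4888 m/s


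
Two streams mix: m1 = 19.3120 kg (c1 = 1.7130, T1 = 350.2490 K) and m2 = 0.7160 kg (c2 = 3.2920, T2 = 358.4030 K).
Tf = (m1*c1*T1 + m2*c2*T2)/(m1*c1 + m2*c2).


num = 12431.5286
den = 35.4385
Tf = 350.7913 K

350.7913 K


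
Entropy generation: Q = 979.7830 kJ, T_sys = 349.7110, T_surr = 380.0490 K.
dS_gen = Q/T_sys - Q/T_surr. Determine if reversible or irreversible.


dS_sys = 979.7830/349.7110 = 2.8017 kJ/K
dS_surr = -979.7830/380.0490 = -2.5780 kJ/K
dS_gen = 2.8017 - 2.5780 = 0.2236 kJ/K (irreversible)

dS_gen = 0.2236 kJ/K, irreversible


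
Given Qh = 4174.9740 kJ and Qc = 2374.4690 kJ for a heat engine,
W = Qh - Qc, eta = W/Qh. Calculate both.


W = 4174.9740 - 2374.4690 = 1800.5050 kJ
eta = 1800.5050 / 4174.9740 = 0.4313 = 43.1261%

W = 1800.5050 kJ, eta = 43.1261%


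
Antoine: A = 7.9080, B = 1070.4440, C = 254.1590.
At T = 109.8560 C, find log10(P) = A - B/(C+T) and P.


C+T = 364.0150
B/(C+T) = 2.9407
log10(P) = 7.9080 - 2.9407 = 4.9673
P = 10^4.9673 = 92755.7756 mmHg

92755.7756 mmHg


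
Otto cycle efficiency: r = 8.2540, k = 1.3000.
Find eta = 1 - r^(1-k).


r^(k-1) = 1.8836
eta = 1 - 1/1.8836 = 0.4691 = 46.9115%

46.9115%


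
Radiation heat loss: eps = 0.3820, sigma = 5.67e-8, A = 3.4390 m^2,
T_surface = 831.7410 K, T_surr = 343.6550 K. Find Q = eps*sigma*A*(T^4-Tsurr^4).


T^4 = 4.7858e+11
Tsurr^4 = 1.3947e+10
Q = 0.3820 * 5.67e-8 * 3.4390 * 4.6463e+11 = 34608.7717 W

34608.7717 W


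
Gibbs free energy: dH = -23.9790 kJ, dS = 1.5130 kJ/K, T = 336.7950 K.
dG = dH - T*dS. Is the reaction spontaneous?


T*dS = 336.7950 * 1.5130 = 509.5708 kJ
dG = -23.9790 - 509.5708 = -533.5498 kJ (spontaneous)

dG = -533.5498 kJ, spontaneous


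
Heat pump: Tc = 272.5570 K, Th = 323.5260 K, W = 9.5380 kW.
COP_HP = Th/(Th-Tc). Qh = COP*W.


COP = 323.5260 / 50.9690 = 6.3475
Qh = 6.3475 * 9.5380 = 60.5425 kW

COP = 6.3475, Qh = 60.5425 kW


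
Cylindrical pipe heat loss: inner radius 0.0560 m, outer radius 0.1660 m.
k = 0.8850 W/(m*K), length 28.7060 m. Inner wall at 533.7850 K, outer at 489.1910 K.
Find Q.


dT = 44.5940 K
ln(ro/ri) = 1.0866
Q = 2*pi*0.8850*28.7060*44.5940 / 1.0866 = 6550.7062 W

6550.7062 W


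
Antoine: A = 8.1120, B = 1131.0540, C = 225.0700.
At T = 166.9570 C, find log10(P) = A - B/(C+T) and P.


C+T = 392.0270
B/(C+T) = 2.8851
log10(P) = 8.1120 - 2.8851 = 5.2269
P = 10^5.2269 = 168599.7339 mmHg

168599.7339 mmHg


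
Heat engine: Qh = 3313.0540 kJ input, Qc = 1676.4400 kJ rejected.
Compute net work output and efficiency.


W = 3313.0540 - 1676.4400 = 1636.6140 kJ
eta = 1636.6140 / 3313.0540 = 0.4940 = 49.3990%

W = 1636.6140 kJ, eta = 49.3990%


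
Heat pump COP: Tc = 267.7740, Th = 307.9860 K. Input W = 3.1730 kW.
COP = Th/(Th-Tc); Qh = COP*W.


COP = 307.9860 / 40.2120 = 7.6591
Qh = 7.6591 * 3.1730 = 24.3022 kW

COP = 7.6591, Qh = 24.3022 kW


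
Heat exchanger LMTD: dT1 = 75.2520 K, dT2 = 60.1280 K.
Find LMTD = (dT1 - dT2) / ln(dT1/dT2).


dT1/dT2 = 1.2515
ln(dT1/dT2) = 0.2244
LMTD = 15.1240 / 0.2244 = 67.4075 K

67.4075 K


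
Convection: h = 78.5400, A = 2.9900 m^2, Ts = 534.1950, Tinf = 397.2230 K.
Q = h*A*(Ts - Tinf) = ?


dT = 136.9720 K
Q = 78.5400 * 2.9900 * 136.9720 = 32165.7648 W

32165.7648 W


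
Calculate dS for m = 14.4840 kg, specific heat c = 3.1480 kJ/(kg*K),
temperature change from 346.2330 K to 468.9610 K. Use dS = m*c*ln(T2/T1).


T2/T1 = 1.3545
ln(T2/T1) = 0.3034
dS = 14.4840 * 3.1480 * 0.3034 = 13.8341 kJ/K

13.8341 kJ/K


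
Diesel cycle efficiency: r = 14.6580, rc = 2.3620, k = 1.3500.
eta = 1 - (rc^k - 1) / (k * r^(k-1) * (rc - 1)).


r^(k-1) = 2.5593
rc^k = 3.1910
eta = 0.5344 = 53.4407%

53.4407%


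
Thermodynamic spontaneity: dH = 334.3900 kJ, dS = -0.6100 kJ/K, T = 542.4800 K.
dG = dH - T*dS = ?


T*dS = 542.4800 * -0.6100 = -330.9128 kJ
dG = 334.3900 + 330.9128 = 665.3028 kJ (non-spontaneous)

dG = 665.3028 kJ, non-spontaneous


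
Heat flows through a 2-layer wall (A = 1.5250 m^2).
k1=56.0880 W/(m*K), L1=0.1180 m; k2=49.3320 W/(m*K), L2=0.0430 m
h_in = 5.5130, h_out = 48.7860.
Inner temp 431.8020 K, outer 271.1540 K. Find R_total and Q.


R_conv_in = 1/(5.5130*1.5250) = 0.1189
R_1 = 0.1180/(56.0880*1.5250) = 0.0014
R_2 = 0.0430/(49.3320*1.5250) = 0.0006
R_conv_out = 1/(48.7860*1.5250) = 0.0134
R_total = 0.1343 K/W
Q = 160.6480 / 0.1343 = 1195.8659 W

R_total = 0.1343 K/W, Q = 1195.8659 W


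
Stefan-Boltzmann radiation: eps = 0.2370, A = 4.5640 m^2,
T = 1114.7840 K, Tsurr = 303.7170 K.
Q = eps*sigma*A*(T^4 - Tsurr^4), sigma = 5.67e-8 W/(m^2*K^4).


T^4 = 1.5444e+12
Tsurr^4 = 8.5090e+09
Q = 0.2370 * 5.67e-8 * 4.5640 * 1.5359e+12 = 94197.7609 W

94197.7609 W


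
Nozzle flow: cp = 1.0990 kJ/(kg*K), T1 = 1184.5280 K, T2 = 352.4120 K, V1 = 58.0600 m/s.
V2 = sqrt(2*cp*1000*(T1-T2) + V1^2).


dT = 832.1160 K
2*cp*1000*dT = 1828990.9680
V1^2 = 3370.9636
V2 = sqrt(1832361.9316) = 1353.6476 m/s

1353.6476 m/s


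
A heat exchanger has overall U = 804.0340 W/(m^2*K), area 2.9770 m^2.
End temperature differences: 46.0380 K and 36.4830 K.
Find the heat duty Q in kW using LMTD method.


LMTD = 41.0754 K
Q = 804.0340 * 2.9770 * 41.0754 = 98318.5580 W = 98.3186 kW

98.3186 kW


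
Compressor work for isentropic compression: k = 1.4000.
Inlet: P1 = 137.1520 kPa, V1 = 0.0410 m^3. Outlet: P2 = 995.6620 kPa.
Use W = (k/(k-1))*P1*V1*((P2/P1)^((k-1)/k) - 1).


(k-1)/k = 0.2857
(P2/P1)^exp = 1.7619
W = 3.5000 * 137.1520 * 0.0410 * (1.7619 - 1) = 14.9946 kJ

14.9946 kJ


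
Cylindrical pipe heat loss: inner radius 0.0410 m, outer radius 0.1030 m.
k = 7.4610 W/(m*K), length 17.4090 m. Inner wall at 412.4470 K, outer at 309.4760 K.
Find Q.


dT = 102.9710 K
ln(ro/ri) = 0.9212
Q = 2*pi*7.4610*17.4090*102.9710 / 0.9212 = 91228.8172 W

91228.8172 W


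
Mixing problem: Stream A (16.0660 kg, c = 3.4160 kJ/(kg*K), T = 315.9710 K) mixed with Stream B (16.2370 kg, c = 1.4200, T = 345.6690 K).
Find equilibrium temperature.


num = 25310.8797
den = 77.9380
Tf = 324.7566 K

324.7566 K


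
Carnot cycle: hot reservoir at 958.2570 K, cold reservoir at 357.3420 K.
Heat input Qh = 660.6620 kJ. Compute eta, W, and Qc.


eta = 1 - 357.3420/958.2570 = 0.6271
W = 0.6271 * 660.6620 = 414.2956 kJ
Qc = 660.6620 - 414.2956 = 246.3664 kJ

eta = 62.7092%, W = 414.2956 kJ, Qc = 246.3664 kJ


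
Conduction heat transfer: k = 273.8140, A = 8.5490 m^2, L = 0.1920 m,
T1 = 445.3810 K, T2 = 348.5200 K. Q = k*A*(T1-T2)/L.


dT = 96.8610 K
Q = 273.8140 * 8.5490 * 96.8610 / 0.1920 = 1180915.1289 W

1180915.1289 W


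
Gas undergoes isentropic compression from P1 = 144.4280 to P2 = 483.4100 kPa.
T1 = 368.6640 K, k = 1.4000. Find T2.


(k-1)/k = 0.2857
(P2/P1)^exp = 1.4122
T2 = 368.6640 * 1.4122 = 520.6367 K

520.6367 K


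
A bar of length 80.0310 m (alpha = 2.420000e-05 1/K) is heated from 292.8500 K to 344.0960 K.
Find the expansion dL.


dT = 51.2460 K
dL = 2.420000e-05 * 80.0310 * 51.2460 = 0.099251 m
L_final = 80.130251 m

dL = 0.099251 m


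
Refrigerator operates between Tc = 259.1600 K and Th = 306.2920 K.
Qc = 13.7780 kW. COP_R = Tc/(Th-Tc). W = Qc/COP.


COP = 259.1600 / 47.1320 = 5.4986
W = 13.7780 / 5.4986 = 2.5057 kW

COP = 5.4986, W = 2.5057 kW


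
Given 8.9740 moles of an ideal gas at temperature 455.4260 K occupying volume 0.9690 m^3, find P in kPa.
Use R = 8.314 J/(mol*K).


P = nRT/V = 8.9740 * 8.314 * 455.4260 / 0.9690
= 33979.2592 / 0.9690 = 35066.3149 Pa = 35.0663 kPa

35.0663 kPa


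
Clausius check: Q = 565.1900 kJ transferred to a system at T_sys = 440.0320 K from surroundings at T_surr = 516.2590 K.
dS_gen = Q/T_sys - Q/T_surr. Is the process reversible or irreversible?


dS_sys = 565.1900/440.0320 = 1.2844 kJ/K
dS_surr = -565.1900/516.2590 = -1.0948 kJ/K
dS_gen = 1.2844 - 1.0948 = 0.1896 kJ/K (irreversible)

dS_gen = 0.1896 kJ/K, irreversible


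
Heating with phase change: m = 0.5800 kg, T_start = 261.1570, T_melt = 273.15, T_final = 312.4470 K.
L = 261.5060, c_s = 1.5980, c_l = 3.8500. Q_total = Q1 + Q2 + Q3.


Q1 (sensible, solid) = 0.5800 * 1.5980 * 11.9930 = 11.1156 kJ
Q2 (latent) = 0.5800 * 261.5060 = 151.6735 kJ
Q3 (sensible, liquid) = 0.5800 * 3.8500 * 39.2970 = 87.7502 kJ
Q_total = 250.5393 kJ

250.5393 kJ


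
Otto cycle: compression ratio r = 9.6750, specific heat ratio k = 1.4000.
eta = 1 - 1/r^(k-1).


r^(k-1) = 2.4789
eta = 1 - 1/2.4789 = 0.5966 = 59.6597%

59.6597%


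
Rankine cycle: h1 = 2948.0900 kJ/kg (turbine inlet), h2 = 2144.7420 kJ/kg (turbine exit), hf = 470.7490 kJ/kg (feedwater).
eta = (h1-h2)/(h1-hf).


W = 803.3480 kJ/kg
Q_in = 2477.3410 kJ/kg
eta = 0.3243 = 32.4278%

eta = 32.4278%


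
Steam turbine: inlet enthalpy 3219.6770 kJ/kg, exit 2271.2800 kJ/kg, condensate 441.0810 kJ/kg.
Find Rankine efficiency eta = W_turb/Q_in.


W = 948.3970 kJ/kg
Q_in = 2778.5960 kJ/kg
eta = 0.3413 = 34.1322%

eta = 34.1322%


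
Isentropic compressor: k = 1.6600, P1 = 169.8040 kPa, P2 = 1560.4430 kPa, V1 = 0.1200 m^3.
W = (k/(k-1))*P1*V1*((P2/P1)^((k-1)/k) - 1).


(k-1)/k = 0.3976
(P2/P1)^exp = 2.4155
W = 2.5152 * 169.8040 * 0.1200 * (2.4155 - 1) = 72.5419 kJ

72.5419 kJ


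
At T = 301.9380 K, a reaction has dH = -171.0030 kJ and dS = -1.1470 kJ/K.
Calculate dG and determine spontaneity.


T*dS = 301.9380 * -1.1470 = -346.3229 kJ
dG = -171.0030 + 346.3229 = 175.3199 kJ (non-spontaneous)

dG = 175.3199 kJ, non-spontaneous


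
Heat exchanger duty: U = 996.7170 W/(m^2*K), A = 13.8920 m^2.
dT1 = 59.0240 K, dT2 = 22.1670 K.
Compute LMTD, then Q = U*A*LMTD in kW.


LMTD = 37.6346 K
Q = 996.7170 * 13.8920 * 37.6346 = 521102.7634 W = 521.1028 kW

521.1028 kW


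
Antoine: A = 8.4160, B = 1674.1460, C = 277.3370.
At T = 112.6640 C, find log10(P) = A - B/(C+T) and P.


C+T = 390.0010
B/(C+T) = 4.2927
log10(P) = 8.4160 - 4.2927 = 4.1233
P = 10^4.1233 = 13284.0027 mmHg

13284.0027 mmHg


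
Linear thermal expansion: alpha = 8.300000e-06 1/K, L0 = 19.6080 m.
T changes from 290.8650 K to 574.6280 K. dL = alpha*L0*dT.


dT = 283.7630 K
dL = 8.300000e-06 * 19.6080 * 283.7630 = 0.046181 m
L_final = 19.654181 m

dL = 0.046181 m


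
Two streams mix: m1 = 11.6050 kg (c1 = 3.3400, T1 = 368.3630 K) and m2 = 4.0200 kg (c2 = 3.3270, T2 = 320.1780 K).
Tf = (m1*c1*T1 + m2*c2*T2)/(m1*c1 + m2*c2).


num = 18560.2412
den = 52.1352
Tf = 356.0018 K

356.0018 K


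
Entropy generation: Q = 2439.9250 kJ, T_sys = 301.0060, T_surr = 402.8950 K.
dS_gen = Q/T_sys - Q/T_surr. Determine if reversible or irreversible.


dS_sys = 2439.9250/301.0060 = 8.1059 kJ/K
dS_surr = -2439.9250/402.8950 = -6.0560 kJ/K
dS_gen = 8.1059 - 6.0560 = 2.0499 kJ/K (irreversible)

dS_gen = 2.0499 kJ/K, irreversible


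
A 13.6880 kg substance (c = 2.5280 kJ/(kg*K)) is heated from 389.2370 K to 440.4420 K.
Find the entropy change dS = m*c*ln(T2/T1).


T2/T1 = 1.1316
ln(T2/T1) = 0.1236
dS = 13.6880 * 2.5280 * 0.1236 = 4.2766 kJ/K

4.2766 kJ/K


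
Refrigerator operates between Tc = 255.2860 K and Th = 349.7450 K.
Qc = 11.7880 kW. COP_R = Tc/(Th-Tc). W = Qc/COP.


COP = 255.2860 / 94.4590 = 2.7026
W = 11.7880 / 2.7026 = 4.3617 kW

COP = 2.7026, W = 4.3617 kW


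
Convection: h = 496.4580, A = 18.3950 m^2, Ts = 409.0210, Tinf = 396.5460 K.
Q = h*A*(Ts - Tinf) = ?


dT = 12.4750 K
Q = 496.4580 * 18.3950 * 12.4750 = 113926.0028 W

113926.0028 W


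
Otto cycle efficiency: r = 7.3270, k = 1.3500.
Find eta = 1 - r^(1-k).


r^(k-1) = 2.0078
eta = 1 - 1/2.0078 = 0.5019 = 50.1947%

50.1947%


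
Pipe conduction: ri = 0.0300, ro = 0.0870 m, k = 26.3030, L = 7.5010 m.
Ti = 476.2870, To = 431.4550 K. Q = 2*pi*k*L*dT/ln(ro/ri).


dT = 44.8320 K
ln(ro/ri) = 1.0647
Q = 2*pi*26.3030*7.5010*44.8320 / 1.0647 = 52198.8336 W

52198.8336 W


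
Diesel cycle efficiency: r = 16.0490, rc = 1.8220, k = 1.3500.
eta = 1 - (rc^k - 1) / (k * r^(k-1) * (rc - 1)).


r^(k-1) = 2.6418
rc^k = 2.2477
eta = 0.5744 = 57.4400%

57.4400%


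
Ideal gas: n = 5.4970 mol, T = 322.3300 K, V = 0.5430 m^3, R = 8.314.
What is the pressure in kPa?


P = nRT/V = 5.4970 * 8.314 * 322.3300 / 0.5430
= 14731.1444 / 0.5430 = 27129.1793 Pa = 27.1292 kPa

27.1292 kPa


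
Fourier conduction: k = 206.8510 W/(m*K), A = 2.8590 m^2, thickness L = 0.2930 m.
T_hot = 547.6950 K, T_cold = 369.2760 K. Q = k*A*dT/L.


dT = 178.4190 K
Q = 206.8510 * 2.8590 * 178.4190 / 0.2930 = 360118.3575 W

360118.3575 W


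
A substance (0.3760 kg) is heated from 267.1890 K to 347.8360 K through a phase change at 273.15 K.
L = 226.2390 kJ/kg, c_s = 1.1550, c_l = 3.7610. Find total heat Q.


Q1 (sensible, solid) = 0.3760 * 1.1550 * 5.9610 = 2.5887 kJ
Q2 (latent) = 0.3760 * 226.2390 = 85.0659 kJ
Q3 (sensible, liquid) = 0.3760 * 3.7610 * 74.6860 = 105.6162 kJ
Q_total = 193.2708 kJ

193.2708 kJ


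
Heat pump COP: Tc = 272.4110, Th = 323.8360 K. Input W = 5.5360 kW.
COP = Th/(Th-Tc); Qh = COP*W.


COP = 323.8360 / 51.4250 = 6.2972
Qh = 6.2972 * 5.5360 = 34.8616 kW

COP = 6.2972, Qh = 34.8616 kW


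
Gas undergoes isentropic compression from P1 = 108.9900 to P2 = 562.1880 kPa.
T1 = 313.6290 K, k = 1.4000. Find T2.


(k-1)/k = 0.2857
(P2/P1)^exp = 1.5980
T2 = 313.6290 * 1.5980 = 501.1713 K

501.1713 K


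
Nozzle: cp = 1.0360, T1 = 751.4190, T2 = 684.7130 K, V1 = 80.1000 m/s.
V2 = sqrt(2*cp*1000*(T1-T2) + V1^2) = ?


dT = 66.7060 K
2*cp*1000*dT = 138214.8320
V1^2 = 6416.0100
V2 = sqrt(144630.8420) = 380.3036 m/s

380.3036 m/s


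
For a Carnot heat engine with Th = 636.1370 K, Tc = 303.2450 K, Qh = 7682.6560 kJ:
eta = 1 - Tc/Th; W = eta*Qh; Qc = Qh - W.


eta = 1 - 303.2450/636.1370 = 0.5233
W = 0.5233 * 7682.6560 = 4020.3521 kJ
Qc = 7682.6560 - 4020.3521 = 3662.3039 kJ

eta = 52.3302%, W = 4020.3521 kJ, Qc = 3662.3039 kJ


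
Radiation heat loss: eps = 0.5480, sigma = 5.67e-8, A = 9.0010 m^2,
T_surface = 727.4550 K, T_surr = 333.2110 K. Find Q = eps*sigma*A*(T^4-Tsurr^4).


T^4 = 2.8004e+11
Tsurr^4 = 1.2328e+10
Q = 0.5480 * 5.67e-8 * 9.0010 * 2.6772e+11 = 74873.4064 W

74873.4064 W


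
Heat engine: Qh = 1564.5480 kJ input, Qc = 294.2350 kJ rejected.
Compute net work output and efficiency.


W = 1564.5480 - 294.2350 = 1270.3130 kJ
eta = 1270.3130 / 1564.5480 = 0.8119 = 81.1936%

W = 1270.3130 kJ, eta = 81.1936%


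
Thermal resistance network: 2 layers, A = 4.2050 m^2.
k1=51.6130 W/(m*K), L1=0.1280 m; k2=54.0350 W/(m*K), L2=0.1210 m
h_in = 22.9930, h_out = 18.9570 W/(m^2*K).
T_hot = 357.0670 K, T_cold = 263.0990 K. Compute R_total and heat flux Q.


R_conv_in = 1/(22.9930*4.2050) = 0.0103
R_1 = 0.1280/(51.6130*4.2050) = 0.0006
R_2 = 0.1210/(54.0350*4.2050) = 0.0005
R_conv_out = 1/(18.9570*4.2050) = 0.0125
R_total = 0.0240 K/W
Q = 93.9680 / 0.0240 = 3913.7145 W

R_total = 0.0240 K/W, Q = 3913.7145 W


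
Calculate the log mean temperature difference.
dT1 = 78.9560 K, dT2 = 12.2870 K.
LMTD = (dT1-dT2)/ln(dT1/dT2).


dT1/dT2 = 6.4260
ln(dT1/dT2) = 1.8603
LMTD = 66.6690 / 1.8603 = 35.8368 K

35.8368 K


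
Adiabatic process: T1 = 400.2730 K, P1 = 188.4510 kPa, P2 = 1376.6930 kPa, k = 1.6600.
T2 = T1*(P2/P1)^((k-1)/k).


(k-1)/k = 0.3976
(P2/P1)^exp = 2.2048
T2 = 400.2730 * 2.2048 = 882.5325 K

882.5325 K


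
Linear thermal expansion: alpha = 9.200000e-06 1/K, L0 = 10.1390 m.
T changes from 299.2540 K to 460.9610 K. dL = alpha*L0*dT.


dT = 161.7070 K
dL = 9.200000e-06 * 10.1390 * 161.7070 = 0.015084 m
L_final = 10.154084 m

dL = 0.015084 m


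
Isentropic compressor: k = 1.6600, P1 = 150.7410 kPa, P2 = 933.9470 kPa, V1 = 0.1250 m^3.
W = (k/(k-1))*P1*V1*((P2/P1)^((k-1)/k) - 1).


(k-1)/k = 0.3976
(P2/P1)^exp = 2.0650
W = 2.5152 * 150.7410 * 0.1250 * (2.0650 - 1) = 50.4743 kJ

50.4743 kJ


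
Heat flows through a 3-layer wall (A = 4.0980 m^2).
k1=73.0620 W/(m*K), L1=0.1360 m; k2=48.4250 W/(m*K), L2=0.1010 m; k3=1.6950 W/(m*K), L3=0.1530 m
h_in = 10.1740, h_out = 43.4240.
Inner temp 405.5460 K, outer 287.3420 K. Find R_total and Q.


R_conv_in = 1/(10.1740*4.0980) = 0.0240
R_1 = 0.1360/(73.0620*4.0980) = 0.0005
R_2 = 0.1010/(48.4250*4.0980) = 0.0005
R_3 = 0.1530/(1.6950*4.0980) = 0.0220
R_conv_out = 1/(43.4240*4.0980) = 0.0056
R_total = 0.0526 K/W
Q = 118.2040 / 0.0526 = 2247.4713 W

R_total = 0.0526 K/W, Q = 2247.4713 W


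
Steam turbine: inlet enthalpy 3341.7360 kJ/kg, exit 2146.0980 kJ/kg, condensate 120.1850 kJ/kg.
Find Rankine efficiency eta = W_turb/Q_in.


W = 1195.6380 kJ/kg
Q_in = 3221.5510 kJ/kg
eta = 0.3711 = 37.1137%

eta = 37.1137%


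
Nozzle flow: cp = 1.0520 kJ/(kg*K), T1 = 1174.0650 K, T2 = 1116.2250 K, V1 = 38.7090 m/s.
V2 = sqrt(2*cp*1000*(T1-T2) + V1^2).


dT = 57.8400 K
2*cp*1000*dT = 121695.3600
V1^2 = 1498.3867
V2 = sqrt(123193.7467) = 350.9897 m/s

350.9897 m/s


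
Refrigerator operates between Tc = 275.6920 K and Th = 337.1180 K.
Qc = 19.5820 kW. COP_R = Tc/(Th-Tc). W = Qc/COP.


COP = 275.6920 / 61.4260 = 4.4882
W = 19.5820 / 4.4882 = 4.3630 kW

COP = 4.4882, W = 4.3630 kW


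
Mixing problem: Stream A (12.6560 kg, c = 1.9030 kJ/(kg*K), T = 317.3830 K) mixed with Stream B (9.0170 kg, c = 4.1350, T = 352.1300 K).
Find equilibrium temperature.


num = 20773.2399
den = 61.3697
Tf = 338.4936 K

338.4936 K


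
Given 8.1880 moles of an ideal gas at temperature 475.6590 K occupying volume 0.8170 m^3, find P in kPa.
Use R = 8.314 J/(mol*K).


P = nRT/V = 8.1880 * 8.314 * 475.6590 / 0.8170
= 32380.5016 / 0.8170 = 39633.4169 Pa = 39.6334 kPa

39.6334 kPa


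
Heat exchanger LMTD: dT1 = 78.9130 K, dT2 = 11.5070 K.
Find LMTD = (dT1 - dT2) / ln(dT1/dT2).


dT1/dT2 = 6.8578
ln(dT1/dT2) = 1.9254
LMTD = 67.4060 / 1.9254 = 35.0090 K

35.0090 K


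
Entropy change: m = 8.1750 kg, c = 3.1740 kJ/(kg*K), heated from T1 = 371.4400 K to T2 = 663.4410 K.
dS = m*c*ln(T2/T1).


T2/T1 = 1.7861
ln(T2/T1) = 0.5801
dS = 8.1750 * 3.1740 * 0.5801 = 15.0509 kJ/K

15.0509 kJ/K


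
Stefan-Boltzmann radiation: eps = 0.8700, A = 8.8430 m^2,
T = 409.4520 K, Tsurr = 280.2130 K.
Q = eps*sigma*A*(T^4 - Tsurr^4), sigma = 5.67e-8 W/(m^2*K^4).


T^4 = 2.8107e+10
Tsurr^4 = 6.1653e+09
Q = 0.8700 * 5.67e-8 * 8.8430 * 2.1942e+10 = 9571.2642 W

9571.2642 W


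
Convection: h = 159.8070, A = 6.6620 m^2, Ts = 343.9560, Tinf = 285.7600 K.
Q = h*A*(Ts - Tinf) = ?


dT = 58.1960 K
Q = 159.8070 * 6.6620 * 58.1960 = 61957.4539 W

61957.4539 W


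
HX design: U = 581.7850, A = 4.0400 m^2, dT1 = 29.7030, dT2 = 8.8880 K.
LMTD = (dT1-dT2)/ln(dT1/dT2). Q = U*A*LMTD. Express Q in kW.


LMTD = 17.2517 K
Q = 581.7850 * 4.0400 * 17.2517 = 40548.6516 W = 40.5487 kW

40.5487 kW


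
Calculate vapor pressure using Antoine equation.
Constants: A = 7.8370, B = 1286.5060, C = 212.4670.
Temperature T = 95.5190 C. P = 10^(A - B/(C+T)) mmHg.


C+T = 307.9860
B/(C+T) = 4.1772
log10(P) = 7.8370 - 4.1772 = 3.6598
P = 10^3.6598 = 4569.2256 mmHg

4569.2256 mmHg


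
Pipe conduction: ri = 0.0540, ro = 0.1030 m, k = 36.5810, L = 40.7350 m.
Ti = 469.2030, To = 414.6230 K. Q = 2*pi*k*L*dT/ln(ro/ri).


dT = 54.5800 K
ln(ro/ri) = 0.6457
Q = 2*pi*36.5810*40.7350*54.5800 / 0.6457 = 791362.8903 W

791362.8903 W


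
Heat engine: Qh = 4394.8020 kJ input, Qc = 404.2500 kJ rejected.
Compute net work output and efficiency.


W = 4394.8020 - 404.2500 = 3990.5520 kJ
eta = 3990.5520 / 4394.8020 = 0.9080 = 90.8016%

W = 3990.5520 kJ, eta = 90.8016%


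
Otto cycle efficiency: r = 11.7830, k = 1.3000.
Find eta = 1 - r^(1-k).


r^(k-1) = 2.0959
eta = 1 - 1/2.0959 = 0.5229 = 52.2885%

52.2885%


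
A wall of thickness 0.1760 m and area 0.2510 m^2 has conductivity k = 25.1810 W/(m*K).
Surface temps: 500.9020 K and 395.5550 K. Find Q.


dT = 105.3470 K
Q = 25.1810 * 0.2510 * 105.3470 / 0.1760 = 3783.1730 W

3783.1730 W


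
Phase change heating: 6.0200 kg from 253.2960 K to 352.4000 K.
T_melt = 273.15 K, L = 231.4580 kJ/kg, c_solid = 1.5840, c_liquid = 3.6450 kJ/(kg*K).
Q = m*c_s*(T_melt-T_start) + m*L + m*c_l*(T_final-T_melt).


Q1 (sensible, solid) = 6.0200 * 1.5840 * 19.8540 = 189.3214 kJ
Q2 (latent) = 6.0200 * 231.4580 = 1393.3772 kJ
Q3 (sensible, liquid) = 6.0200 * 3.6450 * 79.2500 = 1738.9748 kJ
Q_total = 3321.6734 kJ

3321.6734 kJ


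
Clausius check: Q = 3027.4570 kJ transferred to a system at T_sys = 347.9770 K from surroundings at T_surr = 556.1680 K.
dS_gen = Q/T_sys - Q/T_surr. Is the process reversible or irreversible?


dS_sys = 3027.4570/347.9770 = 8.7002 kJ/K
dS_surr = -3027.4570/556.1680 = -5.4434 kJ/K
dS_gen = 8.7002 - 5.4434 = 3.2567 kJ/K (irreversible)

dS_gen = 3.2567 kJ/K, irreversible


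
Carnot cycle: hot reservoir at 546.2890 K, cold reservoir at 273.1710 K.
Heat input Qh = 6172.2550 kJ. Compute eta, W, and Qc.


eta = 1 - 273.1710/546.2890 = 0.5000
W = 0.5000 * 6172.2550 = 3085.8281 kJ
Qc = 6172.2550 - 3085.8281 = 3086.4269 kJ

eta = 49.9951%, W = 3085.8281 kJ, Qc = 3086.4269 kJ


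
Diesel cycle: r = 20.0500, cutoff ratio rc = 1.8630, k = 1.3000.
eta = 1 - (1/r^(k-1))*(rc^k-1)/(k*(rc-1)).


r^(k-1) = 2.4583
rc^k = 2.2453
eta = 0.5485 = 54.8467%

54.8467%


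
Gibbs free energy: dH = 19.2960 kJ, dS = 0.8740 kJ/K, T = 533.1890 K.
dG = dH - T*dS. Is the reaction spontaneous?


T*dS = 533.1890 * 0.8740 = 466.0072 kJ
dG = 19.2960 - 466.0072 = -446.7112 kJ (spontaneous)

dG = -446.7112 kJ, spontaneous


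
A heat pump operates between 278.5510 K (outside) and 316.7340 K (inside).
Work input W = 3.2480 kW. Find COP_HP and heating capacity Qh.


COP = 316.7340 / 38.1830 = 8.2952
Qh = 8.2952 * 3.2480 = 26.9427 kW

COP = 8.2952, Qh = 26.9427 kW


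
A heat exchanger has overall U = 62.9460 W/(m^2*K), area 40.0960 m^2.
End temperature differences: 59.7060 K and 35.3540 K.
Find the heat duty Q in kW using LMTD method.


LMTD = 46.4714 K
Q = 62.9460 * 40.0960 * 46.4714 = 117288.4235 W = 117.2884 kW

117.2884 kW


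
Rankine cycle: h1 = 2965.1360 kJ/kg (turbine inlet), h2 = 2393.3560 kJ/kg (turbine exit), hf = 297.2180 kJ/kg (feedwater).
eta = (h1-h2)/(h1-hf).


W = 571.7800 kJ/kg
Q_in = 2667.9180 kJ/kg
eta = 0.2143 = 21.4317%

eta = 21.4317%


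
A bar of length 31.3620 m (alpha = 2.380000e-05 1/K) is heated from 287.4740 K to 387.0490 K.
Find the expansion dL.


dT = 99.5750 K
dL = 2.380000e-05 * 31.3620 * 99.5750 = 0.074324 m
L_final = 31.436324 m

dL = 0.074324 m


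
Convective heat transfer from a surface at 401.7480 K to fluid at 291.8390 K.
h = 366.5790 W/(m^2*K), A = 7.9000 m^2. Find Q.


dT = 109.9090 K
Q = 366.5790 * 7.9000 * 109.9090 = 318293.6174 W

318293.6174 W


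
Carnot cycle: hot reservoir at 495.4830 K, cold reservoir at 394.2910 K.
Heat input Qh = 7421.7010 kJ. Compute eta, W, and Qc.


eta = 1 - 394.2910/495.4830 = 0.2042
W = 0.2042 * 7421.7010 = 1515.7266 kJ
Qc = 7421.7010 - 1515.7266 = 5905.9744 kJ

eta = 20.4229%, W = 1515.7266 kJ, Qc = 5905.9744 kJ


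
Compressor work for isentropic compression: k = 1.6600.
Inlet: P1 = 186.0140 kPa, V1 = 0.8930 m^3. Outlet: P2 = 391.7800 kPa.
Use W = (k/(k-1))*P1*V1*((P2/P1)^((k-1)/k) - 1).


(k-1)/k = 0.3976
(P2/P1)^exp = 1.3447
W = 2.5152 * 186.0140 * 0.8930 * (1.3447 - 1) = 144.0052 kJ

144.0052 kJ


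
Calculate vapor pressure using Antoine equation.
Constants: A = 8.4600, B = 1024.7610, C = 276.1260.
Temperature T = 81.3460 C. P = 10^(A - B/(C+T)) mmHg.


C+T = 357.4720
B/(C+T) = 2.8667
log10(P) = 8.4600 - 2.8667 = 5.5933
P = 10^5.5933 = 392022.6323 mmHg

392022.6323 mmHg


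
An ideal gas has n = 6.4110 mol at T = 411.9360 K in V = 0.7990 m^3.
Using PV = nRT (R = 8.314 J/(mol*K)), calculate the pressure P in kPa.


P = nRT/V = 6.4110 * 8.314 * 411.9360 / 0.7990
= 21956.6230 / 0.7990 = 27480.1289 Pa = 27.4801 kPa

27.4801 kPa


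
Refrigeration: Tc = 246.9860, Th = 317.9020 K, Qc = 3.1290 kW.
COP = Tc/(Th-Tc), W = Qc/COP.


COP = 246.9860 / 70.9160 = 3.4828
W = 3.1290 / 3.4828 = 0.8984 kW

COP = 3.4828, W = 0.8984 kW


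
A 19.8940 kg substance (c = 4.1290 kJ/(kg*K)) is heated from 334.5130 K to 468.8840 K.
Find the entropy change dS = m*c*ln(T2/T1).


T2/T1 = 1.4017
ln(T2/T1) = 0.3377
dS = 19.8940 * 4.1290 * 0.3377 = 27.7378 kJ/K

27.7378 kJ/K


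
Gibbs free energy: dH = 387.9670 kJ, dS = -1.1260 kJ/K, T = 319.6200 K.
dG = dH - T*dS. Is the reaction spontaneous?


T*dS = 319.6200 * -1.1260 = -359.8921 kJ
dG = 387.9670 + 359.8921 = 747.8591 kJ (non-spontaneous)

dG = 747.8591 kJ, non-spontaneous


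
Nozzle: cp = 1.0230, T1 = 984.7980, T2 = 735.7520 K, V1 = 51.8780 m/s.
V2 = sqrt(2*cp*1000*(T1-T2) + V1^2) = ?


dT = 249.0460 K
2*cp*1000*dT = 509548.1160
V1^2 = 2691.3269
V2 = sqrt(512239.4429) = 715.7090 m/s

715.7090 m/s


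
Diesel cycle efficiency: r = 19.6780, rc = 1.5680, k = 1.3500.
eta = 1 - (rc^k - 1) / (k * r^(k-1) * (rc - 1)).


r^(k-1) = 2.8372
rc^k = 1.8353
eta = 0.6160 = 61.6037%

61.6037%


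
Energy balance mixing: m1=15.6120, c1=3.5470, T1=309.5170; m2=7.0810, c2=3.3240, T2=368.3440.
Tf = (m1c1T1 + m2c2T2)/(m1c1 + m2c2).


num = 25809.5429
den = 78.9130
Tf = 327.0632 K

327.0632 K


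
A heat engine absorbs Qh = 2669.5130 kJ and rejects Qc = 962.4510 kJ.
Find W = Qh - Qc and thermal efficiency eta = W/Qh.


W = 2669.5130 - 962.4510 = 1707.0620 kJ
eta = 1707.0620 / 2669.5130 = 0.6395 = 63.9466%

W = 1707.0620 kJ, eta = 63.9466%


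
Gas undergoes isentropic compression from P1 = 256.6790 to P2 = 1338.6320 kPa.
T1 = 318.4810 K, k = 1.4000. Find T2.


(k-1)/k = 0.2857
(P2/P1)^exp = 1.6030
T2 = 318.4810 * 1.6030 = 510.5262 K

510.5262 K


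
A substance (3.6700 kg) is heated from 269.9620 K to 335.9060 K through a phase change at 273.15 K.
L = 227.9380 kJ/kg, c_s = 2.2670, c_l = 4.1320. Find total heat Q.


Q1 (sensible, solid) = 3.6700 * 2.2670 * 3.1880 = 26.5238 kJ
Q2 (latent) = 3.6700 * 227.9380 = 836.5325 kJ
Q3 (sensible, liquid) = 3.6700 * 4.1320 * 62.7560 = 951.6596 kJ
Q_total = 1814.7159 kJ

1814.7159 kJ


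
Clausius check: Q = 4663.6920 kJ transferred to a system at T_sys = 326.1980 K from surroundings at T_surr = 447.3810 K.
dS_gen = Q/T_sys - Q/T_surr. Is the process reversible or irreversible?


dS_sys = 4663.6920/326.1980 = 14.2971 kJ/K
dS_surr = -4663.6920/447.3810 = -10.4244 kJ/K
dS_gen = 14.2971 - 10.4244 = 3.8727 kJ/K (irreversible)

dS_gen = 3.8727 kJ/K, irreversible


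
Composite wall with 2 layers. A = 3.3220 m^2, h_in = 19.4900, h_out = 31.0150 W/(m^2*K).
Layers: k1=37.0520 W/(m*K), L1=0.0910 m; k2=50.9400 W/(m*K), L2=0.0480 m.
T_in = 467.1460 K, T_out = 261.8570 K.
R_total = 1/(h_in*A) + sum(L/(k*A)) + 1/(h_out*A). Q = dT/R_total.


R_conv_in = 1/(19.4900*3.3220) = 0.0154
R_1 = 0.0910/(37.0520*3.3220) = 0.0007
R_2 = 0.0480/(50.9400*3.3220) = 0.0003
R_conv_out = 1/(31.0150*3.3220) = 0.0097
R_total = 0.0262 K/W
Q = 205.2890 / 0.0262 = 7843.3233 W

R_total = 0.0262 K/W, Q = 7843.3233 W


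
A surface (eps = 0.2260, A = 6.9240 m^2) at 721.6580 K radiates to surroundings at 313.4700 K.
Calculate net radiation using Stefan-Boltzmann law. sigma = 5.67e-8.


T^4 = 2.7122e+11
Tsurr^4 = 9.6557e+09
Q = 0.2260 * 5.67e-8 * 6.9240 * 2.6157e+11 = 23207.6506 W

23207.6506 W


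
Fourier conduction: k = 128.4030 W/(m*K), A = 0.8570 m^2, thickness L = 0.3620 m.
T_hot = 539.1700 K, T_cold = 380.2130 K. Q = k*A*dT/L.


dT = 158.9570 K
Q = 128.4030 * 0.8570 * 158.9570 / 0.3620 = 48320.0172 W

48320.0172 W


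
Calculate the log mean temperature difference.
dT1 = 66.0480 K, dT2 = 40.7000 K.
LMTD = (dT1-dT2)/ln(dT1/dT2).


dT1/dT2 = 1.6228
ln(dT1/dT2) = 0.4842
LMTD = 25.3480 / 0.4842 = 52.3553 K

52.3553 K


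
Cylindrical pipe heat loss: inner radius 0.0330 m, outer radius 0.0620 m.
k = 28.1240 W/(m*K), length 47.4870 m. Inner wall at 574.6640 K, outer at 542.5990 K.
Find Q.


dT = 32.0650 K
ln(ro/ri) = 0.6306
Q = 2*pi*28.1240*47.4870*32.0650 / 0.6306 = 426668.4167 W

426668.4167 W


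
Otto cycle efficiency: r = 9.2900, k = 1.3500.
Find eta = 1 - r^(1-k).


r^(k-1) = 2.1818
eta = 1 - 1/2.1818 = 0.5417 = 54.1653%

54.1653%


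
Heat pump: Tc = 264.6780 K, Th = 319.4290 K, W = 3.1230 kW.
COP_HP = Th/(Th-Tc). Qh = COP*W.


COP = 319.4290 / 54.7510 = 5.8342
Qh = 5.8342 * 3.1230 = 18.2202 kW

COP = 5.8342, Qh = 18.2202 kW


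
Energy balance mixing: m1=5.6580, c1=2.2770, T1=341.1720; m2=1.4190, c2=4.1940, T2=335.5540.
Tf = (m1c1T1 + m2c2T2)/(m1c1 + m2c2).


num = 6392.3875
den = 18.8346
Tf = 339.3968 K

339.3968 K
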